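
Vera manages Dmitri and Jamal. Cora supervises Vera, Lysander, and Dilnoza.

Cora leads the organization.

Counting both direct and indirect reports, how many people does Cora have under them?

Cora directly manages Lysander, Vera, Dilnoza. Lysander has no reports. Under Vera: Jamal, Dmitri (2). Dilnoza has no reports. So Cora's organization is 3 direct reports plus everyone under them: 1 + 3 + 1 = 5.

5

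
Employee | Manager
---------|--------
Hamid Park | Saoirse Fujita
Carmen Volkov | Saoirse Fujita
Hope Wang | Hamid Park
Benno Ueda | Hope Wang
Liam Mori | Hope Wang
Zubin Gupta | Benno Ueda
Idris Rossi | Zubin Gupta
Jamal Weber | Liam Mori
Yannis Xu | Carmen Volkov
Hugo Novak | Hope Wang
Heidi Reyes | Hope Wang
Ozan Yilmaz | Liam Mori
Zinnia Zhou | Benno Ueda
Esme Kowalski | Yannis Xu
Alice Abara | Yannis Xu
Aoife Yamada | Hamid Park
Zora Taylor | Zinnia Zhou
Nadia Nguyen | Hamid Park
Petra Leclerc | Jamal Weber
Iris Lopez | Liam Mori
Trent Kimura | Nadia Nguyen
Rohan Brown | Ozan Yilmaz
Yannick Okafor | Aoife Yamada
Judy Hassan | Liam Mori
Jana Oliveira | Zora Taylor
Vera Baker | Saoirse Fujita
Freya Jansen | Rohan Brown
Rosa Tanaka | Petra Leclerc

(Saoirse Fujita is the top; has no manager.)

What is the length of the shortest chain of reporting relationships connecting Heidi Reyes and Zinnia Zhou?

3

Heidi Reyes is 1 level below Hope Wang, and Zinnia Zhou is 2 levels below Hope Wang (their lowest common manager). The shortest path runs up from Heidi Reyes to Hope Wang and back down to Zinnia Zhou: 1 + 2 = 3 links.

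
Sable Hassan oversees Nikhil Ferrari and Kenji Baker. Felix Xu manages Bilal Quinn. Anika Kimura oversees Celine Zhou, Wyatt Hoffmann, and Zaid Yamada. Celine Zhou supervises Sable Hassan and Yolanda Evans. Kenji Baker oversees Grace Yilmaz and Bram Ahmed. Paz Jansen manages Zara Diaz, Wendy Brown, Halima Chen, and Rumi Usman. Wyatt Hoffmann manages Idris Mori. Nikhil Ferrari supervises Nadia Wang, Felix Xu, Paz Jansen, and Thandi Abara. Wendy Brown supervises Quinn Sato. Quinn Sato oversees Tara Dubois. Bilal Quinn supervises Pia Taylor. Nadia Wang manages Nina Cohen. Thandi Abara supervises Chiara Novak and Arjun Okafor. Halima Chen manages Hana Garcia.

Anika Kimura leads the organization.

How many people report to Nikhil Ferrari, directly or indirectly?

Nikhil Ferrari directly manages Paz Jansen, Felix Xu, Thandi Abara, Nadia Wang. Under Paz Jansen: Rumi Usman, Halima Chen, Hana Garcia, Wendy Brown, Quinn Sato, Tara Dubois, Zara Diaz (7). Under Felix Xu: Bilal Quinn, Pia Taylor (2). Under Thandi Abara: Arjun Okafor, Chiara Novak (2). Under Nadia Wang: Nina Cohen (1). So Nikhil Ferrari's organization is 4 direct reports plus everyone under them: 8 + 3 + 3 + 2 = 16.

16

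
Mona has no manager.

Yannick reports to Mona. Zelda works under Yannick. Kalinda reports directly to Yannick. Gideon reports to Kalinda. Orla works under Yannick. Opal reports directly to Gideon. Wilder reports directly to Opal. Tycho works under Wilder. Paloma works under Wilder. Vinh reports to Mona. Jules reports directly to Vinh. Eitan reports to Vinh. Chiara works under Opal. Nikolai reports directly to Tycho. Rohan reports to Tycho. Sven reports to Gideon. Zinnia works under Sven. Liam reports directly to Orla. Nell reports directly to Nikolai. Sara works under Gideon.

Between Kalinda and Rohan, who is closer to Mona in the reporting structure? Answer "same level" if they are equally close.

Kalinda

Kalinda is 2 levels below Mona; Rohan is 7. Kalinda is higher.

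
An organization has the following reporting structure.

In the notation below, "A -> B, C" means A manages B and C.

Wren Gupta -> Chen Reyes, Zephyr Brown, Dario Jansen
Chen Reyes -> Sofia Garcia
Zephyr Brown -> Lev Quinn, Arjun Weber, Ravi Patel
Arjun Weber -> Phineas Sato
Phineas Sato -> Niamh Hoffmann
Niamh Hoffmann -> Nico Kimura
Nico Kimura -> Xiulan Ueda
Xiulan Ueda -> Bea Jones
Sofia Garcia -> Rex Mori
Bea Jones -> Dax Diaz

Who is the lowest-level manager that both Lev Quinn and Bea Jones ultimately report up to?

Lev Quinn's chain of managers is Zephyr Brown, Wren Gupta. Bea Jones's chain of managers is Xiulan Ueda, Nico Kimura, Niamh Hoffmann, Phineas Sato, Arjun Weber, Zephyr Brown, Wren Gupta. The first manager that appears in both chains is Zephyr Brown.

Zephyr Brown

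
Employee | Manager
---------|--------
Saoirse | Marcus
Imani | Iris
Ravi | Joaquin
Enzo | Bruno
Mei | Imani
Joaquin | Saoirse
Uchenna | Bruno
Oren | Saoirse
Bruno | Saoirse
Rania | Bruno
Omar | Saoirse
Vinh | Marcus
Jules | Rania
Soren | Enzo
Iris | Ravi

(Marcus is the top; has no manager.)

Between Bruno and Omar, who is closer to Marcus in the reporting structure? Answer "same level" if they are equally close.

Both Bruno and Omar are 2 levels below Marcus.

same level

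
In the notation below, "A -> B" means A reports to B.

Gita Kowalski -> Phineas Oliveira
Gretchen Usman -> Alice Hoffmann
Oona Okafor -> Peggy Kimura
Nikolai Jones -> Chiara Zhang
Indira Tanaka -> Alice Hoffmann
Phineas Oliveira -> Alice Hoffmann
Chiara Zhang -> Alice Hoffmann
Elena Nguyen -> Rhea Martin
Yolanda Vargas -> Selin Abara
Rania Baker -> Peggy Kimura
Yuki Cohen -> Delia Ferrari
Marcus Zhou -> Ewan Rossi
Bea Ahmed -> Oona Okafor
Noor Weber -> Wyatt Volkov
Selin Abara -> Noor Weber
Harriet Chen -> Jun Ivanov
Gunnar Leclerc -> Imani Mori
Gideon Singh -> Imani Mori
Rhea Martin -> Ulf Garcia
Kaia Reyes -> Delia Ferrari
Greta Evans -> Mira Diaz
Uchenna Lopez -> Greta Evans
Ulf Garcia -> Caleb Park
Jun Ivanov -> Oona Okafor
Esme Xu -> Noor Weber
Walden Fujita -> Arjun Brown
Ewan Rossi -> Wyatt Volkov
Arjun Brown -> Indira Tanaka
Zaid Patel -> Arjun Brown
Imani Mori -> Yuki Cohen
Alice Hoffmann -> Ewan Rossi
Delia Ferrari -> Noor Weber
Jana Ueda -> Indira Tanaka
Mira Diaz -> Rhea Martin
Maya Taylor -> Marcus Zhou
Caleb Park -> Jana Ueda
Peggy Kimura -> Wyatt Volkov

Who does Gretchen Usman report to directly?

Gretchen Usman reports directly to Alice Hoffmann.

Alice Hoffmann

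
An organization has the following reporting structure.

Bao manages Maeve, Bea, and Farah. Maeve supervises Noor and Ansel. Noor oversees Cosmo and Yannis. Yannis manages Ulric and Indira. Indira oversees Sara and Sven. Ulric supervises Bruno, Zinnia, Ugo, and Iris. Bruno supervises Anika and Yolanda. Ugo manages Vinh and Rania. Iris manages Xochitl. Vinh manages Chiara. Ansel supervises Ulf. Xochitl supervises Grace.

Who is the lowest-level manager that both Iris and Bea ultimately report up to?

Iris's chain of managers is Ulric, Yannis, Noor, Maeve, Bao. Bea's chain of managers is Bao. The first manager that appears in both chains is Bao.

Bao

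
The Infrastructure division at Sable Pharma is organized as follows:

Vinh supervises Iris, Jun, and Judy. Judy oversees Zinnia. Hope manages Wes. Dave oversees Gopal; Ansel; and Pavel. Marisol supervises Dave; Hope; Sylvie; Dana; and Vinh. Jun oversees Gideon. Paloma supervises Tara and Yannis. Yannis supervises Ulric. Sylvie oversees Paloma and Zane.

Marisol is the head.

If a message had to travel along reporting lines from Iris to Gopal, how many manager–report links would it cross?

Iris is 2 levels below Marisol, and Gopal is 2 levels below Marisol (their lowest common manager). The shortest path runs up from Iris to Marisol and back down to Gopal: 2 + 2 = 4 links.

4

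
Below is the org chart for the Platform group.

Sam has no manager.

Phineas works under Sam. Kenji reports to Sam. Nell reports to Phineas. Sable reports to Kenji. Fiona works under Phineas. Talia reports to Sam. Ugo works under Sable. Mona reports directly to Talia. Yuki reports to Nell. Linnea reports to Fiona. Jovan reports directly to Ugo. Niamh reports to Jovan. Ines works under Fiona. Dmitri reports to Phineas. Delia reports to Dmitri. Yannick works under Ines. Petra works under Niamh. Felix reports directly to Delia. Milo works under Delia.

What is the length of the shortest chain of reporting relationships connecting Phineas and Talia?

2

Phineas is 1 level below Sam, and Talia is 1 level below Sam (their lowest common manager). The shortest path runs up from Phineas to Sam and back down to Talia: 1 + 1 = 2 links.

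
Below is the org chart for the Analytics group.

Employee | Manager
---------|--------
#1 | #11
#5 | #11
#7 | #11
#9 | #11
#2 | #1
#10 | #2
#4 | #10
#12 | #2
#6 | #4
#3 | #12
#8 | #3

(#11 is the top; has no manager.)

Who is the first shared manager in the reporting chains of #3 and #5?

#11

#3's chain of managers is #12, #2, #1, #11. #5's chain of managers is #11. The first manager that appears in both chains is #11.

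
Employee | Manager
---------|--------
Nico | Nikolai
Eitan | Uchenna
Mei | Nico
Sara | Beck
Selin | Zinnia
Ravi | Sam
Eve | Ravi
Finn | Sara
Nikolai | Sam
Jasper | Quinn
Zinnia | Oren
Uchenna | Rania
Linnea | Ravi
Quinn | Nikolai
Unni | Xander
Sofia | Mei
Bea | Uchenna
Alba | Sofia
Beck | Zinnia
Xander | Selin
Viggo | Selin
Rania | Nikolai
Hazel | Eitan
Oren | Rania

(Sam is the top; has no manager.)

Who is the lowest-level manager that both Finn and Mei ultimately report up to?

Nikolai

Finn's chain of managers is Sara, Beck, Zinnia, Oren, Rania, Nikolai, Sam. Mei's chain of managers is Nico, Nikolai, Sam. The first manager that appears in both chains is Nikolai.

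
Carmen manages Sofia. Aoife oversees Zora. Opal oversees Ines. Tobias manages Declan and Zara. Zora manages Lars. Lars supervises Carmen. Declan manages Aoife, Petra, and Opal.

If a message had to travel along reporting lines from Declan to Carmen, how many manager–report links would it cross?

Carmen is in Declan's organization: the chain from Carmen up to Declan is Carmen → Lars → Zora → Aoife → Declan, which is 4 links.

4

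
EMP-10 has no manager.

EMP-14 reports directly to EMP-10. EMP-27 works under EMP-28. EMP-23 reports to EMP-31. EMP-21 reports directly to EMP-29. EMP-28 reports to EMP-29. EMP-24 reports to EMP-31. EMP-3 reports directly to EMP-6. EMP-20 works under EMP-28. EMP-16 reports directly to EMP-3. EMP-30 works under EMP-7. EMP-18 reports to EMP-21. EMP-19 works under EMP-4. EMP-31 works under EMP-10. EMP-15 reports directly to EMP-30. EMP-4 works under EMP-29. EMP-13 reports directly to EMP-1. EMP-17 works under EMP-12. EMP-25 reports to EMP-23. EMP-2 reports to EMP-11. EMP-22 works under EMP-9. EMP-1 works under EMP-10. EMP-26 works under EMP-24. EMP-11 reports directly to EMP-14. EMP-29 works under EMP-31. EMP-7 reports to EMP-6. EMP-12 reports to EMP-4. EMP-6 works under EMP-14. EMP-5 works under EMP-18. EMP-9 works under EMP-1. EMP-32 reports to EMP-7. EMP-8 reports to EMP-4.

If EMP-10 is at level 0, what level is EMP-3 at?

3

Chain from EMP-3 up to EMP-10: EMP-3 → EMP-6 → EMP-14 → EMP-10. That is 3 steps up, so EMP-3 is 3 levels below EMP-10.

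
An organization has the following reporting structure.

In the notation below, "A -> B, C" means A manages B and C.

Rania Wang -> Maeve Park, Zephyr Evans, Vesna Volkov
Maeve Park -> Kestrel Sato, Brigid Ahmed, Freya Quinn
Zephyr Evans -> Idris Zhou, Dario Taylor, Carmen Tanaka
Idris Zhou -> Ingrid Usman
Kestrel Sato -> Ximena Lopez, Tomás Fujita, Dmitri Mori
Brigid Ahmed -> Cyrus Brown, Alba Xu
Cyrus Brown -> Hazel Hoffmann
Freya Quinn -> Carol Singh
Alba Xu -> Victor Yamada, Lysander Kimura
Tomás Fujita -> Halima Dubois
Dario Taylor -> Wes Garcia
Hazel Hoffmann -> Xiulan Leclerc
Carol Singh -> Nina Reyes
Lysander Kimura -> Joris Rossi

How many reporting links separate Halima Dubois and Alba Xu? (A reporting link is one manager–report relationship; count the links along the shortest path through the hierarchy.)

5

Halima Dubois is 3 levels below Maeve Park, and Alba Xu is 2 levels below Maeve Park (their lowest common manager). The shortest path runs up from Halima Dubois to Maeve Park and back down to Alba Xu: 3 + 2 = 5 links.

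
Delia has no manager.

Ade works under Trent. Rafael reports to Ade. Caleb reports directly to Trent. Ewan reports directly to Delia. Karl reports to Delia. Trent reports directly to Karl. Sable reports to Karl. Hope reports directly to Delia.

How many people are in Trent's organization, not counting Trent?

Trent directly manages Caleb, Ade. Caleb has no reports. Under Ade: Rafael (1). So Trent's organization is 2 direct reports plus everyone under them: 1 + 2 = 3.

3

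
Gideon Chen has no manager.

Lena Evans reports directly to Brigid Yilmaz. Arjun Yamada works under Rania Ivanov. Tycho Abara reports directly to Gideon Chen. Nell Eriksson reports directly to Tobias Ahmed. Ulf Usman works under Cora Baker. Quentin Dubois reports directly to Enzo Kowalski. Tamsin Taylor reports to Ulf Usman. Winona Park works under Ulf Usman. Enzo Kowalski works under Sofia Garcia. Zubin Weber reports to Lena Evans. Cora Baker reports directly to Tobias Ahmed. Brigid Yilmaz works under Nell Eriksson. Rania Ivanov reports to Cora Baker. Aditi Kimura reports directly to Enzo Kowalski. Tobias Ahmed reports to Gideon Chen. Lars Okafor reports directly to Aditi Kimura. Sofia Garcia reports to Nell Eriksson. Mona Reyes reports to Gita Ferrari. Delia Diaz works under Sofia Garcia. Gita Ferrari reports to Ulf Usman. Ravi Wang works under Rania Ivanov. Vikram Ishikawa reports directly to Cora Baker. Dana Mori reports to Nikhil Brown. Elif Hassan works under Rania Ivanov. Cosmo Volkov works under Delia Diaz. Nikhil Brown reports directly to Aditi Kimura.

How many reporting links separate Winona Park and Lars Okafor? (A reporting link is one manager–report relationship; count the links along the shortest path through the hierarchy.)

Winona Park is 3 levels below Tobias Ahmed, and Lars Okafor is 5 levels below Tobias Ahmed (their lowest common manager). The shortest path runs up from Winona Park to Tobias Ahmed and back down to Lars Okafor: 3 + 5 = 8 links.

8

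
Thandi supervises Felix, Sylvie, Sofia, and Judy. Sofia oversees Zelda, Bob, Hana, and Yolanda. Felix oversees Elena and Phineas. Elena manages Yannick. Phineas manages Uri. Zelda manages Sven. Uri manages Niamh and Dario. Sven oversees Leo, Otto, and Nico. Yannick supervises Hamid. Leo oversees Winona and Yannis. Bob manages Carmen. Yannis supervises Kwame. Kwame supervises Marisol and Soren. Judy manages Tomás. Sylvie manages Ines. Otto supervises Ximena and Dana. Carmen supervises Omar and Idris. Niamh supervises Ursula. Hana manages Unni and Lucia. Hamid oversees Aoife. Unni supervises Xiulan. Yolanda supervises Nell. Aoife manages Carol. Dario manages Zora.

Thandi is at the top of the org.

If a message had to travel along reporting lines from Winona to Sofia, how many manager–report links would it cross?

Winona is in Sofia's organization: the chain from Winona up to Sofia is Winona → Leo → Sven → Zelda → Sofia, which is 4 links.

4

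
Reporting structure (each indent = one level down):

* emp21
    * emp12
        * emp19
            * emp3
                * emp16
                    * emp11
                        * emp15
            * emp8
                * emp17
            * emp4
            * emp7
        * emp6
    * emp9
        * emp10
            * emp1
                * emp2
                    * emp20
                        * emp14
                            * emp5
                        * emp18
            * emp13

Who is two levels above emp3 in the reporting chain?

emp3 reports to emp19, and emp19 reports to emp12. So emp3's skip-level manager is emp12.

emp12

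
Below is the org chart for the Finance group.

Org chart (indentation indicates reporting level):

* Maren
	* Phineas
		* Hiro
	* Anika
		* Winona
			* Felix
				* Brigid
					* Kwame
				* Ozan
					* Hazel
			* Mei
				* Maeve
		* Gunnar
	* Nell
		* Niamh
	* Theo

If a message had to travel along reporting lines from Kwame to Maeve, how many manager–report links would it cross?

5

Kwame is 3 levels below Winona, and Maeve is 2 levels below Winona (their lowest common manager). The shortest path runs up from Kwame to Winona and back down to Maeve: 3 + 2 = 5 links.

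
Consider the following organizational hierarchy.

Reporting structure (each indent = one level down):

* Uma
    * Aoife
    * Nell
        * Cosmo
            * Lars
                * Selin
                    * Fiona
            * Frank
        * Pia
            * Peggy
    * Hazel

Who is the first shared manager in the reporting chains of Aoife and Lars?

Aoife's chain of managers is Uma. Lars's chain of managers is Cosmo, Nell, Uma. The first manager that appears in both chains is Uma.

Uma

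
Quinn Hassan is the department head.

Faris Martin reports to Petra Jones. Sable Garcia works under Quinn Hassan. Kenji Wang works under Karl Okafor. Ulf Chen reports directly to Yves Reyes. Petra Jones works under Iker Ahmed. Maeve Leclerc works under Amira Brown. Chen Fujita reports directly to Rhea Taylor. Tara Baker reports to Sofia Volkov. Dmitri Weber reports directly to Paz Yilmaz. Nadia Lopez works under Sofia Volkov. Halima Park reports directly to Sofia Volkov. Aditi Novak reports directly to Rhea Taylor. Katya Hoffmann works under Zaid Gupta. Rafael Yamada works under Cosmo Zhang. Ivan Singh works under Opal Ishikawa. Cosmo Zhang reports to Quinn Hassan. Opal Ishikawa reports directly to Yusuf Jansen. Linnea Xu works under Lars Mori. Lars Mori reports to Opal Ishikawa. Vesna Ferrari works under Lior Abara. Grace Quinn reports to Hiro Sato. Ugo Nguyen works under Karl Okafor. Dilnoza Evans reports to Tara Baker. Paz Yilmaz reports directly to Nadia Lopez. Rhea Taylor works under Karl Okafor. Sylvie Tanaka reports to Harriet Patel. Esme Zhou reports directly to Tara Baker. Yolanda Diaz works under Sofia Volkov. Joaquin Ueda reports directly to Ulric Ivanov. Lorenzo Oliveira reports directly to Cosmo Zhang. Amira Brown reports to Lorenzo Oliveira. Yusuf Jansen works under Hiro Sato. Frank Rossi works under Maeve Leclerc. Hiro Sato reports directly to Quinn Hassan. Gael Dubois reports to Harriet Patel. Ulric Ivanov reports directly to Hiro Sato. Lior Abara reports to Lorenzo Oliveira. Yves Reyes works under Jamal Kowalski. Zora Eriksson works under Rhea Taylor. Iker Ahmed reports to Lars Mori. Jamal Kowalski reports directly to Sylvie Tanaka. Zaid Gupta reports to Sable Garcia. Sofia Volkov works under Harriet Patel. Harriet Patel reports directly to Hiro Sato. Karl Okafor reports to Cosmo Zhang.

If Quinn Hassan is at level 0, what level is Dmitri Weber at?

Chain from Dmitri Weber up to Quinn Hassan: Dmitri Weber → Paz Yilmaz → Nadia Lopez → Sofia Volkov → Harriet Patel → Hiro Sato → Quinn Hassan. That is 6 steps up, so Dmitri Weber is 6 levels below Quinn Hassan.

6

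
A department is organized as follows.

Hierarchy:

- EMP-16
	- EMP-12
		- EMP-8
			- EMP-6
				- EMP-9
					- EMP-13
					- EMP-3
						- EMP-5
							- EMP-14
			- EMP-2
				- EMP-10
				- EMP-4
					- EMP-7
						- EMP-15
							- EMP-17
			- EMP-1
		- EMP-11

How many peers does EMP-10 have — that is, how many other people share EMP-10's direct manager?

1

EMP-10 reports to EMP-2. EMP-2's other direct reports are EMP-4 — 1 peer.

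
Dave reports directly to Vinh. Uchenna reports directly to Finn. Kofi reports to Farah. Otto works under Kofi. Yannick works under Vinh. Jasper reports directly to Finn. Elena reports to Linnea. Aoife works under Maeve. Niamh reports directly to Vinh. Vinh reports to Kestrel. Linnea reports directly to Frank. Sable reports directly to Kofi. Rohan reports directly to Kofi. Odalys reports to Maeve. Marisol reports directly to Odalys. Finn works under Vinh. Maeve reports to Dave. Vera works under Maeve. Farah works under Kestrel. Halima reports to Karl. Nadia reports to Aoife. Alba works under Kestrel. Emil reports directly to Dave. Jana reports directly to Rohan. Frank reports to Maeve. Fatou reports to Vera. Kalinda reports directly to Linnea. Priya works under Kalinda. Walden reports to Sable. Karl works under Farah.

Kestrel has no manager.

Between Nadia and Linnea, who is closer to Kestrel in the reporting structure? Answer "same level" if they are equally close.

same level

Both Nadia and Linnea are 5 levels below Kestrel.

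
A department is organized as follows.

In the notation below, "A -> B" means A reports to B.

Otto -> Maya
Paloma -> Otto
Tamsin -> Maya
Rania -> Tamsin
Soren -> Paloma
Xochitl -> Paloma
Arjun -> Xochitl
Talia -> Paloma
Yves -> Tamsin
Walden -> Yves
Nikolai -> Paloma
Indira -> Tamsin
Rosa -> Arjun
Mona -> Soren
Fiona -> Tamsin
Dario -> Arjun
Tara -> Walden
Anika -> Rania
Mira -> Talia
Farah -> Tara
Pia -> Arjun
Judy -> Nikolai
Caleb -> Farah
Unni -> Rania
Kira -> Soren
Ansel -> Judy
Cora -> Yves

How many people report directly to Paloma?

Paloma directly manages Soren, Xochitl, Talia, Nikolai. That is 4 direct reports.

4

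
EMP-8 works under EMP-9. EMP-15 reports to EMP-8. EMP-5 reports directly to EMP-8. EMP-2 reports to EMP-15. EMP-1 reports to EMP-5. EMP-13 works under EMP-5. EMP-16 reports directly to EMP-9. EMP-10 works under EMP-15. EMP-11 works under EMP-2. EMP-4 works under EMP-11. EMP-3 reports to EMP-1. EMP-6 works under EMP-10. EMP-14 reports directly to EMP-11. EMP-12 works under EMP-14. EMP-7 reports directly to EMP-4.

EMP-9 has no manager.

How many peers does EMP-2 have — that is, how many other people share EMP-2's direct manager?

1

EMP-2 reports to EMP-15. EMP-15's other direct reports are EMP-10 — 1 peer.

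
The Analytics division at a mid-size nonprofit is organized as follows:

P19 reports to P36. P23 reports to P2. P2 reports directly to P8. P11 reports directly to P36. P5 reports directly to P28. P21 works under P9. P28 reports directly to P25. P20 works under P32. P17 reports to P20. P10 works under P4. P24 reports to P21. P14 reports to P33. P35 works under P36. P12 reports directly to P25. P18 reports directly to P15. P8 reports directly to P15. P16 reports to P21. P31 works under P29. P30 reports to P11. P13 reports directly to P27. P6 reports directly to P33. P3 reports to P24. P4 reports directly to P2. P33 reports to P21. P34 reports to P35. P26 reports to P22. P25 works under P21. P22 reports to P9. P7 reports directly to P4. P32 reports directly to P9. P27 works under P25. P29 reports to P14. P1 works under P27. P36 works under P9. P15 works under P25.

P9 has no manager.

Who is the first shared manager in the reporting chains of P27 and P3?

P27's chain of managers is P25, P21, P9. P3's chain of managers is P24, P21, P9. The first manager that appears in both chains is P21.

P21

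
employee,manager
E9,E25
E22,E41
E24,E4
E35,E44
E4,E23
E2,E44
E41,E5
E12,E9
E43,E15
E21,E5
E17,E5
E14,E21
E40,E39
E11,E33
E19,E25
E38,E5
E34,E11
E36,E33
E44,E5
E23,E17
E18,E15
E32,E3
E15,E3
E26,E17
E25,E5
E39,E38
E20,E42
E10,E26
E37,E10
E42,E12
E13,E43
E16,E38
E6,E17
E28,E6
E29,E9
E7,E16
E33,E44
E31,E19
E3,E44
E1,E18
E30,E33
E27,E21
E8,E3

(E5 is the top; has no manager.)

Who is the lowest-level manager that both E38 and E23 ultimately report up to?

E5

E38's chain of managers is E5. E23's chain of managers is E17, E5. The first manager that appears in both chains is E5.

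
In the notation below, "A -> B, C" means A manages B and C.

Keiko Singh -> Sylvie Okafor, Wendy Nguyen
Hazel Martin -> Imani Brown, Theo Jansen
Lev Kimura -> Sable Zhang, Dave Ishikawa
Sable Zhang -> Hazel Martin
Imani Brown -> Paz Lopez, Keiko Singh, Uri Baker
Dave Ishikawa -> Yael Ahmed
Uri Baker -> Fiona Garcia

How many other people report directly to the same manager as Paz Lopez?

Paz Lopez reports to Imani Brown. Imani Brown's other direct reports are Keiko Singh, Uri Baker — 2 peers.

2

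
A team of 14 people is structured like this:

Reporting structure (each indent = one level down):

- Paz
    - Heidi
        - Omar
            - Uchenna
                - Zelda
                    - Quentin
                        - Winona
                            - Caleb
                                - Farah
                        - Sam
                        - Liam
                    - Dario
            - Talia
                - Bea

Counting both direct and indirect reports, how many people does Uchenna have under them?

8

Uchenna directly manages Zelda. Under Zelda: Dario, Quentin, Liam, Sam, Winona, Caleb, Farah (7). That's 8 in total.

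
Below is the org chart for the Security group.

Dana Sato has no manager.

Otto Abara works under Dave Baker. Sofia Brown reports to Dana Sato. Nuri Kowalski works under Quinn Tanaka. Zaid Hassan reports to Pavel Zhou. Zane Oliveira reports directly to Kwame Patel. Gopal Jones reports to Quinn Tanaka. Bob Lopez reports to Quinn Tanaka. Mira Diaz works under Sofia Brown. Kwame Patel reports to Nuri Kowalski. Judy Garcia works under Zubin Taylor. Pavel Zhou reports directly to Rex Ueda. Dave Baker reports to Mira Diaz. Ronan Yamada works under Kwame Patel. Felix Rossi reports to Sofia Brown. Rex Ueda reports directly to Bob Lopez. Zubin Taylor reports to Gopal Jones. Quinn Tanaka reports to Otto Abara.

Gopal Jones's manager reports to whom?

Otto Abara

Gopal Jones reports to Quinn Tanaka, and Quinn Tanaka reports to Otto Abara. So Gopal Jones's skip-level manager is Otto Abara.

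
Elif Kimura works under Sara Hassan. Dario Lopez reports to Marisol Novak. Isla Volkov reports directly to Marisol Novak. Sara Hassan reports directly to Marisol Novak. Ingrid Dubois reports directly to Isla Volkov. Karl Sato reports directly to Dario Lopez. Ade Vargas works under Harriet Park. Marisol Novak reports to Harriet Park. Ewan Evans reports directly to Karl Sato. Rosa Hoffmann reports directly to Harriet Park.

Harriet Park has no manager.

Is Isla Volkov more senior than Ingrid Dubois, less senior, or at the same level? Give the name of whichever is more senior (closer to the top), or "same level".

Isla Volkov is 2 levels below Harriet Park; Ingrid Dubois is 3. Isla Volkov is higher.

Isla Volkov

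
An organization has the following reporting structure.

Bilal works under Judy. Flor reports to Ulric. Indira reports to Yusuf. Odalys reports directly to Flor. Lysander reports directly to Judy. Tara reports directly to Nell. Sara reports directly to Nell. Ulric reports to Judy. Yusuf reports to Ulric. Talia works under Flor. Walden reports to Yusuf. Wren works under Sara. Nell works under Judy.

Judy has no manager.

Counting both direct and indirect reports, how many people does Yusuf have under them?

2

Yusuf directly manages Indira, Walden. Indira has no reports. Walden has no reports. So Yusuf's organization is 2 direct reports plus everyone under them: 1 + 1 = 2.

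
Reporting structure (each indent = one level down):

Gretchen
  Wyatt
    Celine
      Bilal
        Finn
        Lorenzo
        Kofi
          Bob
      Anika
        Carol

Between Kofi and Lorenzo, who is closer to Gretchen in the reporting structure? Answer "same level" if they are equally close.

same level

Both Kofi and Lorenzo are 4 levels below Gretchen.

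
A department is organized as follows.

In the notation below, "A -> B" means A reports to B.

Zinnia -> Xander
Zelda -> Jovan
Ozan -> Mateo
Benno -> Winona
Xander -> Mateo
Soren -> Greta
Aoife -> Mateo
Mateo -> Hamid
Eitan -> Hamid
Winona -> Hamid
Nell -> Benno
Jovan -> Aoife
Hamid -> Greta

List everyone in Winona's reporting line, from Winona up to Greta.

Winona -> Hamid -> Greta

Winona reports to Hamid. Hamid reports to Greta. Greta is at the top.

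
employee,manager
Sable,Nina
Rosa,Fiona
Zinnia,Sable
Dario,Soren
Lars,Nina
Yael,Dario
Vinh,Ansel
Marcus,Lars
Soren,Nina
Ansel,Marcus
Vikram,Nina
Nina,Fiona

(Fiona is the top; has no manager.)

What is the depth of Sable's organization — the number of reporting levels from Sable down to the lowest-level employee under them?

1

The longest chain under Sable runs Sable → Zinnia, which is 1 level below Sable.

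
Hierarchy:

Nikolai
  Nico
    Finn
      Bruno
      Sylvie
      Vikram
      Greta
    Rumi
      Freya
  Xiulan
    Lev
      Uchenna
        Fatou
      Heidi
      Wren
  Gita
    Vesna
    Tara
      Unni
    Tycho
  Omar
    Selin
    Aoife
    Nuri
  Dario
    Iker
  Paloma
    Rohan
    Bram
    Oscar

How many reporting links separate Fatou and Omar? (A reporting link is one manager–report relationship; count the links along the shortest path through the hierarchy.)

Fatou is 4 levels below Nikolai, and Omar is 1 level below Nikolai (their lowest common manager). The shortest path runs up from Fatou to Nikolai and back down to Omar: 4 + 1 = 5 links.

5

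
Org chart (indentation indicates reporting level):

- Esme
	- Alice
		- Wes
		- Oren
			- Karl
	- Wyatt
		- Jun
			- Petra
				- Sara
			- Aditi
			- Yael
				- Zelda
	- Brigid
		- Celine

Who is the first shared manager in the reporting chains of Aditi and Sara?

Jun

Aditi's chain of managers is Jun, Wyatt, Esme. Sara's chain of managers is Petra, Jun, Wyatt, Esme. The first manager that appears in both chains is Jun.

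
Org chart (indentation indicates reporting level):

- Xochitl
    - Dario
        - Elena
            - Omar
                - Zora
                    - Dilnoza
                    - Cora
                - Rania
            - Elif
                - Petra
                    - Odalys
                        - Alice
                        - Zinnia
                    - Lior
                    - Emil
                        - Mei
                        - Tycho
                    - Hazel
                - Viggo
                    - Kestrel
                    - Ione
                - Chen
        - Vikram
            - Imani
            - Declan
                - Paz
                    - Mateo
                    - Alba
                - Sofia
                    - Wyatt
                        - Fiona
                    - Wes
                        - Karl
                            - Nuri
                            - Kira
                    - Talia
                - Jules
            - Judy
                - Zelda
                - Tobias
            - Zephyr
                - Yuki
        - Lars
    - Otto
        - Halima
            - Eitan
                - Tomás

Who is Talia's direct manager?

Sofia

Talia reports directly to Sofia.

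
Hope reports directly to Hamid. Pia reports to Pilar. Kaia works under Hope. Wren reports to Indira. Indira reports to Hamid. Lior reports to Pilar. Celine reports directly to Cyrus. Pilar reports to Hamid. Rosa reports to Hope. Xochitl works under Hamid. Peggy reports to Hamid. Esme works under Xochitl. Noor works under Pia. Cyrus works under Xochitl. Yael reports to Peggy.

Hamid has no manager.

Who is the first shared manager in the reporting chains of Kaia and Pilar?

Kaia's chain of managers is Hope, Hamid. Pilar's chain of managers is Hamid. The first manager that appears in both chains is Hamid.

Hamid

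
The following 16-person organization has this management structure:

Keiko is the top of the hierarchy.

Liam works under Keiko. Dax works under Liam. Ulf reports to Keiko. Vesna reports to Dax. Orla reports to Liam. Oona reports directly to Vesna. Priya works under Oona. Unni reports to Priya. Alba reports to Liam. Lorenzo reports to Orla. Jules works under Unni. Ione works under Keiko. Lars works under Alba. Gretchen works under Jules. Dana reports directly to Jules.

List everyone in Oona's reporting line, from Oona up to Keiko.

Oona -> Vesna -> Dax -> Liam -> Keiko

Oona reports to Vesna. Vesna reports to Dax. Dax reports to Liam. Liam reports to Keiko. Keiko is at the top.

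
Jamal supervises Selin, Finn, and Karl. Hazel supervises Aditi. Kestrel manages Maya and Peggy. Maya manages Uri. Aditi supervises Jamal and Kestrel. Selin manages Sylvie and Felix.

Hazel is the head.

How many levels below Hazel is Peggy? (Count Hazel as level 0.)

3

Chain from Peggy up to Hazel: Peggy → Kestrel → Aditi → Hazel. That is 3 steps up, so Peggy is 3 levels below Hazel.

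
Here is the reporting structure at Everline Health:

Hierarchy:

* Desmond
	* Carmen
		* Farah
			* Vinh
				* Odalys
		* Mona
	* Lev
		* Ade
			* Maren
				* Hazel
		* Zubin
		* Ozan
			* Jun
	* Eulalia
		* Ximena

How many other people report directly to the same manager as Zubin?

2

Zubin reports to Lev. Lev's other direct reports are Ade, Ozan — 2 peers.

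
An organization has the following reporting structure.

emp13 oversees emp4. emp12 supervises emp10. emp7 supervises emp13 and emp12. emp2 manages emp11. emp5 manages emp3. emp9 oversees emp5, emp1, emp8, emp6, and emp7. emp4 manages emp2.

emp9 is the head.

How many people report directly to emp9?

5

emp9 directly manages emp7, emp5, emp1, emp8, emp6. That is 5 direct reports.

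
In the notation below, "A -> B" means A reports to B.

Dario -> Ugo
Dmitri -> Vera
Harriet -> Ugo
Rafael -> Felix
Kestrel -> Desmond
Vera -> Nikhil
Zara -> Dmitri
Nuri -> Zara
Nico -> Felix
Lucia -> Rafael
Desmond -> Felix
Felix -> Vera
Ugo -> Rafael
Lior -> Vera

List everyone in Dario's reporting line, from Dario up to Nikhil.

Dario reports to Ugo. Ugo reports to Rafael. Rafael reports to Felix. Felix reports to Vera. Vera reports to Nikhil. Nikhil is at the top.

Dario -> Ugo -> Rafael -> Felix -> Vera -> Nikhil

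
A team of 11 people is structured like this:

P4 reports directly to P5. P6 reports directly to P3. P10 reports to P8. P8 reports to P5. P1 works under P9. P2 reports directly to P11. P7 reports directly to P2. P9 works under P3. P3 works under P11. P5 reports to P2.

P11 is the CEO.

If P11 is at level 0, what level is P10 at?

4

Chain from P10 up to P11: P10 → P8 → P5 → P2 → P11. That is 4 steps up, so P10 is 4 levels below P11.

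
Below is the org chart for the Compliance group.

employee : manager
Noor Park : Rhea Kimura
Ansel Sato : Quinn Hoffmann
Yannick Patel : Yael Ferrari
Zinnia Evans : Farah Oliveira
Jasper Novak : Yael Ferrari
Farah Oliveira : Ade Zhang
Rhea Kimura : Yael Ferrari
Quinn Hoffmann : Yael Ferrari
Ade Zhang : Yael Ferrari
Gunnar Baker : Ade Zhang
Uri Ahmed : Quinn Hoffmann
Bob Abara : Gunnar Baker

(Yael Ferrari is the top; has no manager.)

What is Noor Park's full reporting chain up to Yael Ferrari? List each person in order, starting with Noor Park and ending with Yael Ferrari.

Noor Park reports to Rhea Kimura. Rhea Kimura reports to Yael Ferrari. Yael Ferrari is at the top.

Noor Park -> Rhea Kimura -> Yael Ferrari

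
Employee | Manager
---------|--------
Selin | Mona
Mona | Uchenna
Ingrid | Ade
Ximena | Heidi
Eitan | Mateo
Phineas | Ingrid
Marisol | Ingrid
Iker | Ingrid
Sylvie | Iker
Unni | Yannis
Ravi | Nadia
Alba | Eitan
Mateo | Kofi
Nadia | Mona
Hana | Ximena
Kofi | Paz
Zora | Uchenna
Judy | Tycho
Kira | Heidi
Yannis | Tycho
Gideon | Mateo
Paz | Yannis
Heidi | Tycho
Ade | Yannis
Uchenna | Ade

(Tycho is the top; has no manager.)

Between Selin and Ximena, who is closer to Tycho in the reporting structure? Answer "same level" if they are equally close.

Selin is 5 levels below Tycho; Ximena is 2. Ximena is higher.

Ximena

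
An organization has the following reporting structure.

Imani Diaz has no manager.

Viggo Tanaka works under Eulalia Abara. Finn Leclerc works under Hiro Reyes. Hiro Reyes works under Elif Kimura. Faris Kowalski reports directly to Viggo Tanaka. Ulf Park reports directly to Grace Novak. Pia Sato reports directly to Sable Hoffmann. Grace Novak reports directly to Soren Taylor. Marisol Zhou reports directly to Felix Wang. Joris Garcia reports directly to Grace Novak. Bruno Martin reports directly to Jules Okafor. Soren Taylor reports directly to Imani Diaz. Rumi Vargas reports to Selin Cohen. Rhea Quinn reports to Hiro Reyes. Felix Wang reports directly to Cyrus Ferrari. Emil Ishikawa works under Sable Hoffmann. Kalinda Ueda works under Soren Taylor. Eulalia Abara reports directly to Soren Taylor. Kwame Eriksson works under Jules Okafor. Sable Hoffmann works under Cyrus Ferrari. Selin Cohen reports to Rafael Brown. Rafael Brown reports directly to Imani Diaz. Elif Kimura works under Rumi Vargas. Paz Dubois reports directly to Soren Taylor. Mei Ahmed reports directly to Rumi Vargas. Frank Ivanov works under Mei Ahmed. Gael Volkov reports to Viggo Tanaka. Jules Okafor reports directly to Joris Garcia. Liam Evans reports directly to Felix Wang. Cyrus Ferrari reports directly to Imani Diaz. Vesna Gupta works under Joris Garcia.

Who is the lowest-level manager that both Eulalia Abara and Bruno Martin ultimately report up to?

Eulalia Abara's chain of managers is Soren Taylor, Imani Diaz. Bruno Martin's chain of managers is Jules Okafor, Joris Garcia, Grace Novak, Soren Taylor, Imani Diaz. The first manager that appears in both chains is Soren Taylor.

Soren Taylor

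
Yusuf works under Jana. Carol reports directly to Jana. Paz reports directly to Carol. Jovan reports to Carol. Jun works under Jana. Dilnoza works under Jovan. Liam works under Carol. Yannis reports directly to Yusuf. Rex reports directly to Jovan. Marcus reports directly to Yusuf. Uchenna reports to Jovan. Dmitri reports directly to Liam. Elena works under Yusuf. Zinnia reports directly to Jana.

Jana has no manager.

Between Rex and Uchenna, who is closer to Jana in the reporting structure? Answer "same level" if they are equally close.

Both Rex and Uchenna are 3 levels below Jana.

same level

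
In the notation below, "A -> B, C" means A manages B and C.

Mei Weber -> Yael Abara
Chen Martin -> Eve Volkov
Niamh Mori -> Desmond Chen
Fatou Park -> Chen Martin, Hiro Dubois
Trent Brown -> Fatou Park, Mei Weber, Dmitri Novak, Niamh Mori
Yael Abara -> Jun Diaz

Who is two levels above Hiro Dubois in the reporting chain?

Hiro Dubois reports to Fatou Park, and Fatou Park reports to Trent Brown. So Hiro Dubois's skip-level manager is Trent Brown.

Trent Brown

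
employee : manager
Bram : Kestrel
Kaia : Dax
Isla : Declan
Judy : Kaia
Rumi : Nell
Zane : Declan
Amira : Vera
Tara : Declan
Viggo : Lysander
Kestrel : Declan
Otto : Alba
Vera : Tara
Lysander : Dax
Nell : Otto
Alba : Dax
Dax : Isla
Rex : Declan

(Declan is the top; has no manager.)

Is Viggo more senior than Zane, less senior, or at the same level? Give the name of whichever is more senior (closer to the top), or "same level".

Viggo is 4 levels below Declan; Zane is 1. Zane is higher.

Zane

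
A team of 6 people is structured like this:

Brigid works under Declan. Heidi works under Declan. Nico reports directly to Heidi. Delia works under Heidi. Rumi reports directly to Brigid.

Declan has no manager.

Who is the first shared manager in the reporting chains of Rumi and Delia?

Rumi's chain of managers is Brigid, Declan. Delia's chain of managers is Heidi, Declan. The first manager that appears in both chains is Declan.

Declan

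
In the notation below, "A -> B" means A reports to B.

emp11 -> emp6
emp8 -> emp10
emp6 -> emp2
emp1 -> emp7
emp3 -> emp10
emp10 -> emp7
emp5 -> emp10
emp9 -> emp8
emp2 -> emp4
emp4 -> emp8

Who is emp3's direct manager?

emp3 reports directly to emp10.

emp10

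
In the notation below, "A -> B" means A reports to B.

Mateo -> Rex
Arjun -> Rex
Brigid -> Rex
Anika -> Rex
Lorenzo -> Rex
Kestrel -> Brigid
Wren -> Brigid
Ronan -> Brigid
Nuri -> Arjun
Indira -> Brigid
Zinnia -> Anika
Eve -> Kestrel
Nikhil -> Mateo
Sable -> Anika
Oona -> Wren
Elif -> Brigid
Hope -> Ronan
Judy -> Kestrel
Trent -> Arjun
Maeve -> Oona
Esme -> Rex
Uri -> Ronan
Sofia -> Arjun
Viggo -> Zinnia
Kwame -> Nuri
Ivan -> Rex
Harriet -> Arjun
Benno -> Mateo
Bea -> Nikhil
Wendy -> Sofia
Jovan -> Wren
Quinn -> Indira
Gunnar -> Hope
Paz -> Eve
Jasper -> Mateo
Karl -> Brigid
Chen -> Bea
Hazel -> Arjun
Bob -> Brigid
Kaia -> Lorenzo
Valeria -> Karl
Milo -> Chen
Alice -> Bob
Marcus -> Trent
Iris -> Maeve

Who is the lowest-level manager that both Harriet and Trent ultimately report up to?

Arjun

Harriet's chain of managers is Arjun, Rex. Trent's chain of managers is Arjun, Rex. The first manager that appears in both chains is Arjun.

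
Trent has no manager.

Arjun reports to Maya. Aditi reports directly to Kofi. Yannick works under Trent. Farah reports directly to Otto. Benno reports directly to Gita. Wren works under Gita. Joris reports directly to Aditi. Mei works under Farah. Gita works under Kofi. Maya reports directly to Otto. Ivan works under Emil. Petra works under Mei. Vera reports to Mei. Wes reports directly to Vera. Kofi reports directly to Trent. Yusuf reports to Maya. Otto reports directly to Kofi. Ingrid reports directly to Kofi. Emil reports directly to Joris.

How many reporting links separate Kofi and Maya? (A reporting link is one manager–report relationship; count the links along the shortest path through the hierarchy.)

2

Maya is in Kofi's organization: the chain from Maya up to Kofi is Maya → Otto → Kofi, which is 2 links.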